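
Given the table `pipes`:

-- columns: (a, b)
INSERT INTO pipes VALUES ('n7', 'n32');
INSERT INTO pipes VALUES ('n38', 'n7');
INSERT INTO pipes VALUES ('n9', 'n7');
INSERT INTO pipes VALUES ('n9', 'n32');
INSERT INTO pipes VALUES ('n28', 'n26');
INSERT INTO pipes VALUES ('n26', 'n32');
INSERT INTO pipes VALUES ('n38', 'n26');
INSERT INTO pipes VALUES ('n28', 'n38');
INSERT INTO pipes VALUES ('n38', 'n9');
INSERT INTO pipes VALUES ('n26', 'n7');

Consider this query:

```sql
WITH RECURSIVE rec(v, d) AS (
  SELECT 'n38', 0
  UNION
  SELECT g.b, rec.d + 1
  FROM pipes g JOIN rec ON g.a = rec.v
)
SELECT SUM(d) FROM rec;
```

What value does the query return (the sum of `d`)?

10

Base: (n38, d=0).
Iteration 1: edges from {n38} -> (n26, d=1), (n7, d=1), (n9, d=1).
Iteration 2: edges from {n26,n7,n9} -> (n32, d=2), (n7, d=2). [UNION drops 3 duplicate row(s)]
Iteration 3: edges from {n32,n7} -> (n32, d=3).
Iteration 4: no outgoing edges from {n32}; recursion stops.
SUM(d) = 0 + 1 + 1 + 1 + 2 + 2 + 3 = 10.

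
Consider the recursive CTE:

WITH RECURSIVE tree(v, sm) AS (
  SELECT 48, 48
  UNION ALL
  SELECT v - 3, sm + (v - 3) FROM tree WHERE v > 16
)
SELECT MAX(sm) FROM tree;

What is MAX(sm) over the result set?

Base: v=48, sm=48.
Iteration 1: 48 > 16 holds -> v = 48 - 3 = 45, sm = 48 + 45 = 93.
Iteration 2: 45 > 16 holds -> v = 45 - 3 = 42, sm = 93 + 42 = 135.
Iteration 3: 42 > 16 holds -> v = 42 - 3 = 39, sm = 135 + 39 = 174.
Iteration 4: 39 > 16 holds -> v = 39 - 3 = 36, sm = 174 + 36 = 210.
Iteration 5: 36 > 16 holds -> v = 36 - 3 = 33, sm = 210 + 33 = 243.
Iteration 6: 33 > 16 holds -> v = 33 - 3 = 30, sm = 243 + 30 = 273.
Iteration 7: 30 > 16 holds -> v = 30 - 3 = 27, sm = 273 + 27 = 300.
Iteration 8: 27 > 16 holds -> v = 27 - 3 = 24, sm = 300 + 24 = 324.
Iteration 9: 24 > 16 holds -> v = 24 - 3 = 21, sm = 324 + 21 = 345.
Iteration 10: 21 > 16 holds -> v = 21 - 3 = 18, sm = 345 + 18 = 363.
Iteration 11: 18 > 16 holds -> v = 18 - 3 = 15, sm = 363 + 15 = 378.
Iteration 12: 15 > 16 fails; recursion stops.
sm values: 48, 93, 135, 174, 210, 243, 273, 300, 324, 345, 363, 378; the maximum is 378.

378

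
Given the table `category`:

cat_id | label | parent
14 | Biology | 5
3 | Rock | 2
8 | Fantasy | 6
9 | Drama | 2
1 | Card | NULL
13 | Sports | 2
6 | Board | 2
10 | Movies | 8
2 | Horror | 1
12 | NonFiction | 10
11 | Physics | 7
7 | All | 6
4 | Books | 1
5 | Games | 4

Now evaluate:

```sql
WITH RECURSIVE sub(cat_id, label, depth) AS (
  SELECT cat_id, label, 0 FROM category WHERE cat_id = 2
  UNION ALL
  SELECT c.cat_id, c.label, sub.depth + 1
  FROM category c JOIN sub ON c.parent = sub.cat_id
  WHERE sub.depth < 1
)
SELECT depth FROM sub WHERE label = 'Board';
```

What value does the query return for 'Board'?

Base: cat_id=2 (Horror) at depth 0.
Iteration 1: rows with parent in {2} -> Rock (id 3, depth 1), Board (id 6, depth 1), Drama (id 9, depth 1), Sports (id 13, depth 1).
Iteration 2: depth < 1 fails for all current rows; recursion stops.

1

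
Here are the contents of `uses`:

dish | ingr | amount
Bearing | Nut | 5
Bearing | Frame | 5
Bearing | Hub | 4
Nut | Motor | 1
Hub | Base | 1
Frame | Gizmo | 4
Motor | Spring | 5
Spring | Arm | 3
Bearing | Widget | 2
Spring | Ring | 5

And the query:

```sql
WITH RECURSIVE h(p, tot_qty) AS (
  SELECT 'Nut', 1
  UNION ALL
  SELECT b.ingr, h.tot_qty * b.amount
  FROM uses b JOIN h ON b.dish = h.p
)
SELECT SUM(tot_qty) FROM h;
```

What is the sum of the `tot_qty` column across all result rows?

Base: (Nut, tot_qty=1).
Iteration 1: components of {Nut} -> Motor = 1*1 = 1.
Iteration 2: components of {Motor} -> Spring = 1*5 = 5.
Iteration 3: components of {Spring} -> Arm = 5*3 = 15, Ring = 5*5 = 25.
Iteration 4: no further components; recursion stops.
SUM(tot_qty) = 1 + 1 + 5 + 15 + 25 = 47.

47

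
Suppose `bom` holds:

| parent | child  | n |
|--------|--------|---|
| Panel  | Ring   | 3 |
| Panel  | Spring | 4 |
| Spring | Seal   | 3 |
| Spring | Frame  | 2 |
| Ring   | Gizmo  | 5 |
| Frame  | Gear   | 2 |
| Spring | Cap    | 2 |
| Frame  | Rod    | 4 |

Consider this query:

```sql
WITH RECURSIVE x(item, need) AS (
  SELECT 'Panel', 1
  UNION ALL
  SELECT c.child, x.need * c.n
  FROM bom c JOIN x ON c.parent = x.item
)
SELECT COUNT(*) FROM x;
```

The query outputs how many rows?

9

Base: (Panel, need=1).
Iteration 1: components of {Panel} -> Ring = 1*3 = 3, Spring = 1*4 = 4.
Iteration 2: components of {Ring,Spring} -> Cap = 4*2 = 8, Frame = 4*2 = 8, Gizmo = 3*5 = 15, Seal = 4*3 = 12.
Iteration 3: components of {Cap,Frame,Gizmo,Seal} -> Gear = 8*2 = 16, Rod = 8*4 = 32.
Iteration 4: no further components; recursion stops.
Total rows emitted: 9.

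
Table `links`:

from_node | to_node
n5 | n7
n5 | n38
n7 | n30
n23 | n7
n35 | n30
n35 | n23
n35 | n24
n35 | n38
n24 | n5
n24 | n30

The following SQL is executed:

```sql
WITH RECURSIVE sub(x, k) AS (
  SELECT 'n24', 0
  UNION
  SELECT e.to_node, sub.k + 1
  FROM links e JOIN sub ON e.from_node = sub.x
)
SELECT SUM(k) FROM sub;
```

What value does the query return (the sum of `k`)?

Base: (n24, k=0).
Iteration 1: edges from {n24} -> (n30, k=1), (n5, k=1).
Iteration 2: edges from {n30,n5} -> (n38, k=2), (n7, k=2).
Iteration 3: edges from {n38,n7} -> (n30, k=3).
Iteration 4: no outgoing edges from {n30}; recursion stops.
SUM(k) = 0 + 1 + 1 + 2 + 2 + 3 = 9.

9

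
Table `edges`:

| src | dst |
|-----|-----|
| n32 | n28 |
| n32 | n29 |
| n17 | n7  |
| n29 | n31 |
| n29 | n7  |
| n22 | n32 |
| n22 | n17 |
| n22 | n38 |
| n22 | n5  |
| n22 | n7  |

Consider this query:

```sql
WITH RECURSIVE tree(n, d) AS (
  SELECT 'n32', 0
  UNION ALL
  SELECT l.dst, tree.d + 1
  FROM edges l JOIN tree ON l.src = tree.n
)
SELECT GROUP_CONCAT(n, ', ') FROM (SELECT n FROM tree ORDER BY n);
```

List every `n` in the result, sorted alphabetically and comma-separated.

n28, n29, n31, n32, n7

Base: (n32, d=0).
Iteration 1: edges from {n32} -> (n28, d=1), (n29, d=1).
Iteration 2: edges from {n28,n29} -> (n31, d=2), (n7, d=2).
Iteration 3: no outgoing edges from {n31,n7}; recursion stops.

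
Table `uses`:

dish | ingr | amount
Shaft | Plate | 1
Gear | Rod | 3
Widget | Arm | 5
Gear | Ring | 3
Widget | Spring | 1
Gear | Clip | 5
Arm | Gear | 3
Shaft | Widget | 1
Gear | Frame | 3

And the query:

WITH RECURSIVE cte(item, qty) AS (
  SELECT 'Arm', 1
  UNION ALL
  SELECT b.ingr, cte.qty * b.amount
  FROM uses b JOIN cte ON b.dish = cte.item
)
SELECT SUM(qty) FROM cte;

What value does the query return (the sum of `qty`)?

46

Base: (Arm, qty=1).
Iteration 1: components of {Arm} -> Gear = 1*3 = 3.
Iteration 2: components of {Gear} -> Clip = 3*5 = 15, Frame = 3*3 = 9, Ring = 3*3 = 9, Rod = 3*3 = 9.
Iteration 3: no further components; recursion stops.
SUM(qty) = 1 + 3 + 9 + 9 + 15 + 9 = 46.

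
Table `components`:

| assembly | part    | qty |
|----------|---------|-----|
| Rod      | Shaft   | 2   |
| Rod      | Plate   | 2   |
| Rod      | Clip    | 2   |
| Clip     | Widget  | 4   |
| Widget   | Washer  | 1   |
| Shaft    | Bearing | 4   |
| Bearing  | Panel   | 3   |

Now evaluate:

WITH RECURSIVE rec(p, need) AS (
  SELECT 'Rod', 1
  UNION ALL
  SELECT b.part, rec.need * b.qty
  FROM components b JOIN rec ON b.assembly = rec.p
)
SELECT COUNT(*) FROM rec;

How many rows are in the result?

Base: (Rod, need=1).
Iteration 1: components of {Rod} -> Clip = 1*2 = 2, Plate = 1*2 = 2, Shaft = 1*2 = 2.
Iteration 2: components of {Clip,Plate,Shaft} -> Bearing = 2*4 = 8, Widget = 2*4 = 8.
Iteration 3: components of {Bearing,Widget} -> Panel = 8*3 = 24, Washer = 8*1 = 8.
Iteration 4: no further components; recursion stops.
Total rows emitted: 8.

8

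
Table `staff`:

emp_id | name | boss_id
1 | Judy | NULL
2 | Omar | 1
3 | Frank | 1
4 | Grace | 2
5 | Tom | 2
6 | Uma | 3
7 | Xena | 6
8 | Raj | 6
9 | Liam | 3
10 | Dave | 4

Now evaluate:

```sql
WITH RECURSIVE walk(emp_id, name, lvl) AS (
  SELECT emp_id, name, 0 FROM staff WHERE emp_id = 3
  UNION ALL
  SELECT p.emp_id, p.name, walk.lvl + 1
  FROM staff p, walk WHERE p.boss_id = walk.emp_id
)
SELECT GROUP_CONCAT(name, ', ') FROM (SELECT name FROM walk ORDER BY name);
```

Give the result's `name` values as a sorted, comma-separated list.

Base: emp_id=3 (Frank) at lvl 0.
Iteration 1: rows with boss_id in {3} -> Uma (id 6, lvl 1), Liam (id 9, lvl 1).
Iteration 2: rows with boss_id in {6,9} -> Xena (id 7, lvl 2), Raj (id 8, lvl 2).
Iteration 3: no rows with boss_id in {7,8}; recursion stops.

Frank, Liam, Raj, Uma, Xena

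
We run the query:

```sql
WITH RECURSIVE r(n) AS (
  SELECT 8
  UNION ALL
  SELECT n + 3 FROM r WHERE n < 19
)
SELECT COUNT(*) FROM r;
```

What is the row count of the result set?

5

Base: n=8.
Iteration 1: 8 < 19 holds -> n = 8 + 3 = 11.
Iteration 2: 11 < 19 holds -> n = 11 + 3 = 14.
Iteration 3: 14 < 19 holds -> n = 14 + 3 = 17.
Iteration 4: 17 < 19 holds -> n = 17 + 3 = 20.
Iteration 5: 20 < 19 fails; recursion stops.
Total rows emitted: 5.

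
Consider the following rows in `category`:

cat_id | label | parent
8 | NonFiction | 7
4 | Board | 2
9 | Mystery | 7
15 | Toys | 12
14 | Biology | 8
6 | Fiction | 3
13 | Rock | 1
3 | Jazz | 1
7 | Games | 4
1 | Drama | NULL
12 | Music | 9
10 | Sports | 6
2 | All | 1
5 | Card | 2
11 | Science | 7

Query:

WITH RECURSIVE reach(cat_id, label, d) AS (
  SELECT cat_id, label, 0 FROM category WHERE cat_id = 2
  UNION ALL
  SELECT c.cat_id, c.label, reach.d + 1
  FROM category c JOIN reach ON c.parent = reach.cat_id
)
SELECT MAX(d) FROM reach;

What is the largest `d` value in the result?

Base: cat_id=2 (All) at d 0.
Iteration 1: rows with parent in {2} -> Board (id 4, d 1), Card (id 5, d 1).
Iteration 2: rows with parent in {4,5} -> Games (id 7, d 2).
Iteration 3: rows with parent in {7} -> NonFiction (id 8, d 3), Mystery (id 9, d 3), Science (id 11, d 3).
Iteration 4: rows with parent in {8,9,11} -> Music (id 12, d 4), Biology (id 14, d 4).
Iteration 5: rows with parent in {12,14} -> Toys (id 15, d 5).
Iteration 6: no rows with parent in {15}; recursion stops.
d values: 0, 1, 1, 2, 3, 3, 3, 4, 4, 5; the maximum is 5.

5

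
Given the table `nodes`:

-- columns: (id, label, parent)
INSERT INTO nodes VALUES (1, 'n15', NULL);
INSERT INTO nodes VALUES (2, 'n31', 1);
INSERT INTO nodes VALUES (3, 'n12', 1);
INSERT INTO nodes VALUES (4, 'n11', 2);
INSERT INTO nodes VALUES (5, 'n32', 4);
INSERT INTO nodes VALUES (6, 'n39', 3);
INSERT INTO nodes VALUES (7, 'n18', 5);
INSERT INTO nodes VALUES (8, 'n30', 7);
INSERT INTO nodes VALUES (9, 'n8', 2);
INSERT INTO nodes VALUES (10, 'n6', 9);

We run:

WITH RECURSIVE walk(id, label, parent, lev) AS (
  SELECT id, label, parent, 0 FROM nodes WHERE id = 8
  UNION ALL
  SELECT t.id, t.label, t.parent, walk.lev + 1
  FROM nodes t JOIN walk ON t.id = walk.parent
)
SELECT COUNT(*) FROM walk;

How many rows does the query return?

6

Base: id=8 (n30), parent=7, lev 0.
Iteration 1: join on id=7 -> n18 (id 7, parent=5, lev 1).
Iteration 2: join on id=5 -> n32 (id 5, parent=4, lev 2).
Iteration 3: join on id=4 -> n11 (id 4, parent=2, lev 3).
Iteration 4: join on id=2 -> n31 (id 2, parent=1, lev 4).
Iteration 5: join on id=1 -> n15 (id 1, parent=NULL, lev 5).
Iteration 6: parent is NULL; no match; recursion stops.
Total rows emitted: 6.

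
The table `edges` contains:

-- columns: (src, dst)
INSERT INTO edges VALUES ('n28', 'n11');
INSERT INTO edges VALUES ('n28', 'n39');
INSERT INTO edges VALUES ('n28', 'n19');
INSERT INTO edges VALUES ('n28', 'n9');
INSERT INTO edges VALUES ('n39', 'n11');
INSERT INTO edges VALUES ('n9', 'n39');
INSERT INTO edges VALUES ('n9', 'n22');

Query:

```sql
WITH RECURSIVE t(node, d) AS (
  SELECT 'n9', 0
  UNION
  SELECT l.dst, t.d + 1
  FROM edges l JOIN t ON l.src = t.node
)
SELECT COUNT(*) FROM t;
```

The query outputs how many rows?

Base: (n9, d=0).
Iteration 1: edges from {n9} -> (n22, d=1), (n39, d=1).
Iteration 2: edges from {n22,n39} -> (n11, d=2).
Iteration 3: no outgoing edges from {n11}; recursion stops.
Total rows emitted: 4.

4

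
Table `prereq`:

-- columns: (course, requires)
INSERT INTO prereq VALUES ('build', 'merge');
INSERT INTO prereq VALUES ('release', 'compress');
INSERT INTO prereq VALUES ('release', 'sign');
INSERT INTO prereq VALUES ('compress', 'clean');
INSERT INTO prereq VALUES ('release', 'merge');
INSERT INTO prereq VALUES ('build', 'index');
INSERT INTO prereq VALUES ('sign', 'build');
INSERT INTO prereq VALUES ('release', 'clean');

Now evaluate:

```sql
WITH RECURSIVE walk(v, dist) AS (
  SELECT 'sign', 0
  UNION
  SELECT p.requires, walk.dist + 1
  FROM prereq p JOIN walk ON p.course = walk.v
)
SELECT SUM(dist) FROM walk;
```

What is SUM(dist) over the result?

5

Base: (sign, dist=0).
Iteration 1: edges from {sign} -> (build, dist=1).
Iteration 2: edges from {build} -> (index, dist=2), (merge, dist=2).
Iteration 3: no outgoing edges from {index,merge}; recursion stops.
SUM(dist) = 0 + 1 + 2 + 2 = 5.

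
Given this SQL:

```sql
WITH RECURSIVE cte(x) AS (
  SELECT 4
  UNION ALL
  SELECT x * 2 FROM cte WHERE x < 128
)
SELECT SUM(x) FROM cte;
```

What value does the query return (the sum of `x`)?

Base: x=4.
Iteration 1: 4 < 128 holds -> x = 4 * 2 = 8.
Iteration 2: 8 < 128 holds -> x = 8 * 2 = 16.
Iteration 3: 16 < 128 holds -> x = 16 * 2 = 32.
Iteration 4: 32 < 128 holds -> x = 32 * 2 = 64.
Iteration 5: 64 < 128 holds -> x = 64 * 2 = 128.
Iteration 6: 128 < 128 fails; recursion stops.
SUM(x) = 4 + 8 + 16 + 32 + 64 + 128 = 252.

252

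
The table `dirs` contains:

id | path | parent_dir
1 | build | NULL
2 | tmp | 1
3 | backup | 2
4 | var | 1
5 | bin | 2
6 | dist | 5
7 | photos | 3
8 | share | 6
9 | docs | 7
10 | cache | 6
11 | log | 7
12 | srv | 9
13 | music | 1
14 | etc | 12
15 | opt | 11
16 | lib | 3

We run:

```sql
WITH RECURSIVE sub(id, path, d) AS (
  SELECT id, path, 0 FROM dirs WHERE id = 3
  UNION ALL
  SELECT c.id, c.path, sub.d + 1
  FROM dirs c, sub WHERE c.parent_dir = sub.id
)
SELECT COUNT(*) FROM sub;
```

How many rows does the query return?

Base: id=3 (backup) at d 0.
Iteration 1: rows with parent_dir in {3} -> photos (id 7, d 1), lib (id 16, d 1).
Iteration 2: rows with parent_dir in {7,16} -> docs (id 9, d 2), log (id 11, d 2).
Iteration 3: rows with parent_dir in {9,11} -> srv (id 12, d 3), opt (id 15, d 3).
Iteration 4: rows with parent_dir in {12,15} -> etc (id 14, d 4).
Iteration 5: no rows with parent_dir in {14}; recursion stops.
Total rows emitted: 8.

8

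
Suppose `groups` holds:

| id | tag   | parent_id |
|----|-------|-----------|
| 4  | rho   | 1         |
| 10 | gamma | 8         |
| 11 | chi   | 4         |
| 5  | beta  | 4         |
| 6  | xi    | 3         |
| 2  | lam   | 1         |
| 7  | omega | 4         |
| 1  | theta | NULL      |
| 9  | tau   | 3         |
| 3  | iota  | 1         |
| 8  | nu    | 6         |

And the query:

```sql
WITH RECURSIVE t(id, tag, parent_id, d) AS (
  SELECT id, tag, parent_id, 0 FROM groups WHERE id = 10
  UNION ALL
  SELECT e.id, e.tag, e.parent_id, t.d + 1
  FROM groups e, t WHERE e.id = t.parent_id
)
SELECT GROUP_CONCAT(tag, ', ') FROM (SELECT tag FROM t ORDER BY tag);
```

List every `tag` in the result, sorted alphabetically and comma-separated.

gamma, iota, nu, theta, xi

Base: id=10 (gamma), parent_id=8, d 0.
Iteration 1: join on id=8 -> nu (id 8, parent_id=6, d 1).
Iteration 2: join on id=6 -> xi (id 6, parent_id=3, d 2).
Iteration 3: join on id=3 -> iota (id 3, parent_id=1, d 3).
Iteration 4: join on id=1 -> theta (id 1, parent_id=NULL, d 4).
Iteration 5: parent_id is NULL; no match; recursion stops.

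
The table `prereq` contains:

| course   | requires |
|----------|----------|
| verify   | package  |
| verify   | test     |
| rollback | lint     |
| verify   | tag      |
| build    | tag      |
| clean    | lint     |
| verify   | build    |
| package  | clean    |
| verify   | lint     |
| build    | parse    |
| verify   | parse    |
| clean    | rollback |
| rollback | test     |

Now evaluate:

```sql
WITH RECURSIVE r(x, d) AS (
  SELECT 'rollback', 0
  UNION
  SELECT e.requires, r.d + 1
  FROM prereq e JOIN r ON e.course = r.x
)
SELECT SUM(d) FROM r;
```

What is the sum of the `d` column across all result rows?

Base: (rollback, d=0).
Iteration 1: edges from {rollback} -> (lint, d=1), (test, d=1).
Iteration 2: no outgoing edges from {lint,test}; recursion stops.
SUM(d) = 0 + 1 + 1 = 2.

2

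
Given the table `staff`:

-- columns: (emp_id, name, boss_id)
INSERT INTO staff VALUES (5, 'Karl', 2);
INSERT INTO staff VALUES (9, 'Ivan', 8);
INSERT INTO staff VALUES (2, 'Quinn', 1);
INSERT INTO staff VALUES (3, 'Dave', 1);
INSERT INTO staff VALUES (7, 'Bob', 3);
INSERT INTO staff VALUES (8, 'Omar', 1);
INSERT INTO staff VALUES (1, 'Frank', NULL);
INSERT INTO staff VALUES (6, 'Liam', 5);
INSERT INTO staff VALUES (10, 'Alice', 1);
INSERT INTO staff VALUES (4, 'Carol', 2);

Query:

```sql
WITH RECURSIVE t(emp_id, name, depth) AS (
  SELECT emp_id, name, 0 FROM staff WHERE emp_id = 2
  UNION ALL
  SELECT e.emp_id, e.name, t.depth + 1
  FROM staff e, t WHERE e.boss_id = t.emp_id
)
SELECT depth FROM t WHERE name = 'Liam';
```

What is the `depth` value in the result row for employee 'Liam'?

2

Base: emp_id=2 (Quinn) at depth 0.
Iteration 1: rows with boss_id in {2} -> Carol (id 4, depth 1), Karl (id 5, depth 1).
Iteration 2: rows with boss_id in {4,5} -> Liam (id 6, depth 2).
Iteration 3: no rows with boss_id in {6}; recursion stops.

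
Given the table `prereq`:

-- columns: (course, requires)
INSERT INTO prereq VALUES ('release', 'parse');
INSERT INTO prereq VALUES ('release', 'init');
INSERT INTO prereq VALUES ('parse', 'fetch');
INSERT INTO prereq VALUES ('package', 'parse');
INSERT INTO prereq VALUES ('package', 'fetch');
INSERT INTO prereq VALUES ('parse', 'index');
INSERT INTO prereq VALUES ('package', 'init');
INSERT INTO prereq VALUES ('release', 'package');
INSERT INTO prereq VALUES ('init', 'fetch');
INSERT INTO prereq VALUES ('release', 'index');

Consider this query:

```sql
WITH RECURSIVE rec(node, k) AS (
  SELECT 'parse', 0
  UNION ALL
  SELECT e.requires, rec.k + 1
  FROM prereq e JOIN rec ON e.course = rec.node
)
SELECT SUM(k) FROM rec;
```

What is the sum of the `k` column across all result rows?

Base: (parse, k=0).
Iteration 1: edges from {parse} -> (fetch, k=1), (index, k=1).
Iteration 2: no outgoing edges from {fetch,index}; recursion stops.
SUM(k) = 0 + 1 + 1 = 2.

2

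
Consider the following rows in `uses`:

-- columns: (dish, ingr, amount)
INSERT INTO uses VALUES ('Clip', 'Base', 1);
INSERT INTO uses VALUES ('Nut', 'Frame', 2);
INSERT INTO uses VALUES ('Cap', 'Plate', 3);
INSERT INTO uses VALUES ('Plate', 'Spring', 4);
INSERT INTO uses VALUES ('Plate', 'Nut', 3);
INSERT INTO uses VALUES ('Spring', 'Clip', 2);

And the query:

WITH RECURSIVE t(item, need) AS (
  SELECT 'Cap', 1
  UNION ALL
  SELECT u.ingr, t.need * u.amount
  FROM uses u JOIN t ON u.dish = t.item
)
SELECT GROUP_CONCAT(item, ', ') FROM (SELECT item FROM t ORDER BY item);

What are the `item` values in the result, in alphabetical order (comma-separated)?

Base: (Cap, need=1).
Iteration 1: components of {Cap} -> Plate = 1*3 = 3.
Iteration 2: components of {Plate} -> Nut = 3*3 = 9, Spring = 3*4 = 12.
Iteration 3: components of {Nut,Spring} -> Clip = 12*2 = 24, Frame = 9*2 = 18.
Iteration 4: components of {Clip,Frame} -> Base = 24*1 = 24.
Iteration 5: no further components; recursion stops.

Base, Cap, Clip, Frame, Nut, Plate, Spring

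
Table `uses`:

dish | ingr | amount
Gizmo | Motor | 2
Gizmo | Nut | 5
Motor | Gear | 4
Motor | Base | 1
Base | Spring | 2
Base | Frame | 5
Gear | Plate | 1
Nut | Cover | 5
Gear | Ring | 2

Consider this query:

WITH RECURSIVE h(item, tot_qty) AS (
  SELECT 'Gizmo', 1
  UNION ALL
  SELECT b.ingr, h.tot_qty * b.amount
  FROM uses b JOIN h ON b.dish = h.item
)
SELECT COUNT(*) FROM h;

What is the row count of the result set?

Base: (Gizmo, tot_qty=1).
Iteration 1: components of {Gizmo} -> Motor = 1*2 = 2, Nut = 1*5 = 5.
Iteration 2: components of {Motor,Nut} -> Base = 2*1 = 2, Cover = 5*5 = 25, Gear = 2*4 = 8.
Iteration 3: components of {Base,Cover,Gear} -> Frame = 2*5 = 10, Plate = 8*1 = 8, Ring = 8*2 = 16, Spring = 2*2 = 4.
Iteration 4: no further components; recursion stops.
Total rows emitted: 10.

10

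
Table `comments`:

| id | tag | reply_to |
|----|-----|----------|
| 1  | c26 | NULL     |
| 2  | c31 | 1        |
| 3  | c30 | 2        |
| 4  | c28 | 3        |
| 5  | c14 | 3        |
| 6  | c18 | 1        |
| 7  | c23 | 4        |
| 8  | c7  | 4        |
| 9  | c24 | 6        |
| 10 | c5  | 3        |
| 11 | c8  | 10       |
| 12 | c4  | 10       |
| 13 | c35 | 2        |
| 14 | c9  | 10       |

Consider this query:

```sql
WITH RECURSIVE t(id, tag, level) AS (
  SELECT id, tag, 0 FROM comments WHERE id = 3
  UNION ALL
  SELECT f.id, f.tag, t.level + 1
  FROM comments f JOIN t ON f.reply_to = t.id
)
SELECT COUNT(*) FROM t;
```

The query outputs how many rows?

9

Base: id=3 (c30) at level 0.
Iteration 1: rows with reply_to in {3} -> c28 (id 4, level 1), c14 (id 5, level 1), c5 (id 10, level 1).
Iteration 2: rows with reply_to in {4,5,10} -> c23 (id 7, level 2), c7 (id 8, level 2), c8 (id 11, level 2), c4 (id 12, level 2), c9 (id 14, level 2).
Iteration 3: no rows with reply_to in {7,8,11,12,14}; recursion stops.
Total rows emitted: 9.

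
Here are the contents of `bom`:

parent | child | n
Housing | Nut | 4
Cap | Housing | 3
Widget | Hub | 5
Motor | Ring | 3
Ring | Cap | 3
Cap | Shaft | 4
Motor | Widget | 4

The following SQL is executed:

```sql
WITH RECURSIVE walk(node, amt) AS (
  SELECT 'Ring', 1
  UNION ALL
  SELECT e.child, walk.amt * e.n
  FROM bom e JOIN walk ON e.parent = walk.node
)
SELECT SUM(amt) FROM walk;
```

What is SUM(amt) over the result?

Base: (Ring, amt=1).
Iteration 1: components of {Ring} -> Cap = 1*3 = 3.
Iteration 2: components of {Cap} -> Housing = 3*3 = 9, Shaft = 3*4 = 12.
Iteration 3: components of {Housing,Shaft} -> Nut = 9*4 = 36.
Iteration 4: no further components; recursion stops.
SUM(amt) = 1 + 3 + 12 + 9 + 36 = 61.

61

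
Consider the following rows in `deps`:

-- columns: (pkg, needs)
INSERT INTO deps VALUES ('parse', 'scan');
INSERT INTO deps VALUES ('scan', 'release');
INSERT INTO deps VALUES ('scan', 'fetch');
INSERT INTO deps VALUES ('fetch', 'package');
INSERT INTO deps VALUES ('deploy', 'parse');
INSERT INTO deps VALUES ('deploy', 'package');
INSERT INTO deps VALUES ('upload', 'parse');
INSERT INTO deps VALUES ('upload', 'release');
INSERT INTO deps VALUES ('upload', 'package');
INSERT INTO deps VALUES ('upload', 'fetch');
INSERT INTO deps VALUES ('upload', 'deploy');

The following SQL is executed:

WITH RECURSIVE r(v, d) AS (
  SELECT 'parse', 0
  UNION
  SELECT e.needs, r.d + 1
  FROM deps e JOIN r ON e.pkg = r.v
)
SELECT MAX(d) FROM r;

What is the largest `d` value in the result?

3

Base: (parse, d=0).
Iteration 1: edges from {parse} -> (scan, d=1).
Iteration 2: edges from {scan} -> (fetch, d=2), (release, d=2).
Iteration 3: edges from {fetch,release} -> (package, d=3).
Iteration 4: no outgoing edges from {package}; recursion stops.
d values: 0, 1, 2, 2, 3; the maximum is 3.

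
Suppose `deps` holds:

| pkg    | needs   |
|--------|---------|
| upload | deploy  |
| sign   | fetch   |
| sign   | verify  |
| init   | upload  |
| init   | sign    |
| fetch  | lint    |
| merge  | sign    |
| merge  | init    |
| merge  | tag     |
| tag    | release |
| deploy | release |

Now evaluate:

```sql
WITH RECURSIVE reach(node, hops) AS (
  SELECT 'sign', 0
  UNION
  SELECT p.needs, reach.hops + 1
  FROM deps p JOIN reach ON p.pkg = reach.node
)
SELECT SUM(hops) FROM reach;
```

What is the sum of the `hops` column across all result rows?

4

Base: (sign, hops=0).
Iteration 1: edges from {sign} -> (fetch, hops=1), (verify, hops=1).
Iteration 2: edges from {fetch,verify} -> (lint, hops=2).
Iteration 3: no outgoing edges from {lint}; recursion stops.
SUM(hops) = 0 + 1 + 1 + 2 = 4.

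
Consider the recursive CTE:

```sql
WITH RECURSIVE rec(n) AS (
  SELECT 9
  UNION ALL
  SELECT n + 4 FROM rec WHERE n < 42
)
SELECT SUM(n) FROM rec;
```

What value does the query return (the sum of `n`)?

270

Base: n=9.
Iteration 1: 9 < 42 holds -> n = 9 + 4 = 13.
Iteration 2: 13 < 42 holds -> n = 13 + 4 = 17.
Iteration 3: 17 < 42 holds -> n = 17 + 4 = 21.
Iteration 4: 21 < 42 holds -> n = 21 + 4 = 25.
Iteration 5: 25 < 42 holds -> n = 25 + 4 = 29.
Iteration 6: 29 < 42 holds -> n = 29 + 4 = 33.
Iteration 7: 33 < 42 holds -> n = 33 + 4 = 37.
Iteration 8: 37 < 42 holds -> n = 37 + 4 = 41.
Iteration 9: 41 < 42 holds -> n = 41 + 4 = 45.
Iteration 10: 45 < 42 fails; recursion stops.
SUM(n) = 9 + 13 + 17 + 21 + 25 + 29 + 33 + 37 + 41 + 45 = 270.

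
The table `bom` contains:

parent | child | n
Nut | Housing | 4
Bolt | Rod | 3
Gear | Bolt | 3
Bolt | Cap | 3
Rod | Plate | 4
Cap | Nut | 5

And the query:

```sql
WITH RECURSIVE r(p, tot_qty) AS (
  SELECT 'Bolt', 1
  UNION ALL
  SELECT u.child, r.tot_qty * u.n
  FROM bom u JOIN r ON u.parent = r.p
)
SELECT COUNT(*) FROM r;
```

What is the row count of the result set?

6

Base: (Bolt, tot_qty=1).
Iteration 1: components of {Bolt} -> Cap = 1*3 = 3, Rod = 1*3 = 3.
Iteration 2: components of {Cap,Rod} -> Nut = 3*5 = 15, Plate = 3*4 = 12.
Iteration 3: components of {Nut,Plate} -> Housing = 15*4 = 60.
Iteration 4: no further components; recursion stops.
Total rows emitted: 6.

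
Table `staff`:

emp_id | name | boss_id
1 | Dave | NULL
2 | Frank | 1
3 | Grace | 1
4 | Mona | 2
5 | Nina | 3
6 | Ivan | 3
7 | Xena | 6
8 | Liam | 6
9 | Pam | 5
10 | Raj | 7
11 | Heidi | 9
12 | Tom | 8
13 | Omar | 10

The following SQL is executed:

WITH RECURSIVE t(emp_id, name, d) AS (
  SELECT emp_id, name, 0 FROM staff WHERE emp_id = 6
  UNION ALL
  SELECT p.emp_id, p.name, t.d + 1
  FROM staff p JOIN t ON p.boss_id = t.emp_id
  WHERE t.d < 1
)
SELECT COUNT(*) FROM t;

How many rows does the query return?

Base: emp_id=6 (Ivan) at d 0.
Iteration 1: rows with boss_id in {6} -> Xena (id 7, d 1), Liam (id 8, d 1).
Iteration 2: d < 1 fails for all current rows; recursion stops.
Total rows emitted: 3.

3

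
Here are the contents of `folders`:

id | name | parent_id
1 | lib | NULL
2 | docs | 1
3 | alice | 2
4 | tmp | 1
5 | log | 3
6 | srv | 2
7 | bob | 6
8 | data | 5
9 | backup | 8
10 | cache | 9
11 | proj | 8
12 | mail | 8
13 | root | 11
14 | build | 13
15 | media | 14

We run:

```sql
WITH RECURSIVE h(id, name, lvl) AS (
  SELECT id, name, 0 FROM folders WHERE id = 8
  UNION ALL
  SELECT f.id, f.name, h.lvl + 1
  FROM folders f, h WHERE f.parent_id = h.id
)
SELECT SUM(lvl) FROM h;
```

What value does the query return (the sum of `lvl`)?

Base: id=8 (data) at lvl 0.
Iteration 1: rows with parent_id in {8} -> backup (id 9, lvl 1), proj (id 11, lvl 1), mail (id 12, lvl 1).
Iteration 2: rows with parent_id in {9,11,12} -> cache (id 10, lvl 2), root (id 13, lvl 2).
Iteration 3: rows with parent_id in {10,13} -> build (id 14, lvl 3).
Iteration 4: rows with parent_id in {14} -> media (id 15, lvl 4).
Iteration 5: no rows with parent_id in {15}; recursion stops.
SUM(lvl) = 0 + 1 + 1 + 1 + 2 + 2 + 3 + 4 = 14.

14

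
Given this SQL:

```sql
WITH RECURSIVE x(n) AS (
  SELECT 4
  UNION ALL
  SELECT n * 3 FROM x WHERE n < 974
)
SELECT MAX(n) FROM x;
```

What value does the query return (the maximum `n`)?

Base: n=4.
Iteration 1: 4 < 974 holds -> n = 4 * 3 = 12.
Iteration 2: 12 < 974 holds -> n = 12 * 3 = 36.
Iteration 3: 36 < 974 holds -> n = 36 * 3 = 108.
Iteration 4: 108 < 974 holds -> n = 108 * 3 = 324.
Iteration 5: 324 < 974 holds -> n = 324 * 3 = 972.
Iteration 6: 972 < 974 holds -> n = 972 * 3 = 2916.
Iteration 7: 2916 < 974 fails; recursion stops.
n values: 4, 12, 36, 108, 324, 972, 2916; the maximum is 2916.

2916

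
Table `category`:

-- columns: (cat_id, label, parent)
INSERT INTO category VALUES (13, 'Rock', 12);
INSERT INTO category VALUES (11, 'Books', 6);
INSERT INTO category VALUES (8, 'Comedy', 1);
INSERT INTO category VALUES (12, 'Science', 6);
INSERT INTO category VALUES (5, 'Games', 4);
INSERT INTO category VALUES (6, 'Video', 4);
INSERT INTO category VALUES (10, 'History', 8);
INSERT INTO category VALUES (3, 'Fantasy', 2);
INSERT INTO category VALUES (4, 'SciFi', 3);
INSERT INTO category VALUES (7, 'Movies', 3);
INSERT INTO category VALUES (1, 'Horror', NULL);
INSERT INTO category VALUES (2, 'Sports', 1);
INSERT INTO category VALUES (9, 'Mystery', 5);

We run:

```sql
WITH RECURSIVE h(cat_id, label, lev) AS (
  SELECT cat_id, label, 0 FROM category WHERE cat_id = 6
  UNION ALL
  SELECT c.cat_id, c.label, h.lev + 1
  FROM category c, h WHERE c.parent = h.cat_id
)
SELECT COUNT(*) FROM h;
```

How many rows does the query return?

4

Base: cat_id=6 (Video) at lev 0.
Iteration 1: rows with parent in {6} -> Books (id 11, lev 1), Science (id 12, lev 1).
Iteration 2: rows with parent in {11,12} -> Rock (id 13, lev 2).
Iteration 3: no rows with parent in {13}; recursion stops.
Total rows emitted: 4.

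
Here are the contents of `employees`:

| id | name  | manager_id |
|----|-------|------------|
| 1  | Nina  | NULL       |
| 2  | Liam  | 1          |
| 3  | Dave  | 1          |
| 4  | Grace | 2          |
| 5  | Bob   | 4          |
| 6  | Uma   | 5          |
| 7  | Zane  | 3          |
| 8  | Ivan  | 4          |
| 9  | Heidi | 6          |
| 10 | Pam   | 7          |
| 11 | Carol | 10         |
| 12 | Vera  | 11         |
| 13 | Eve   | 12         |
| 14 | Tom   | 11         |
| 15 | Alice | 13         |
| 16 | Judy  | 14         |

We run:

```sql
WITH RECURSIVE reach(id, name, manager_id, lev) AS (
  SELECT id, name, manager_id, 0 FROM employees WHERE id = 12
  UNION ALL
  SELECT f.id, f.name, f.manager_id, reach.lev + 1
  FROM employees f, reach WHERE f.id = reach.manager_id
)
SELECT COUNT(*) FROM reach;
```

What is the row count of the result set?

Base: id=12 (Vera), manager_id=11, lev 0.
Iteration 1: join on id=11 -> Carol (id 11, manager_id=10, lev 1).
Iteration 2: join on id=10 -> Pam (id 10, manager_id=7, lev 2).
Iteration 3: join on id=7 -> Zane (id 7, manager_id=3, lev 3).
Iteration 4: join on id=3 -> Dave (id 3, manager_id=1, lev 4).
Iteration 5: join on id=1 -> Nina (id 1, manager_id=NULL, lev 5).
Iteration 6: manager_id is NULL; no match; recursion stops.
Total rows emitted: 6.

6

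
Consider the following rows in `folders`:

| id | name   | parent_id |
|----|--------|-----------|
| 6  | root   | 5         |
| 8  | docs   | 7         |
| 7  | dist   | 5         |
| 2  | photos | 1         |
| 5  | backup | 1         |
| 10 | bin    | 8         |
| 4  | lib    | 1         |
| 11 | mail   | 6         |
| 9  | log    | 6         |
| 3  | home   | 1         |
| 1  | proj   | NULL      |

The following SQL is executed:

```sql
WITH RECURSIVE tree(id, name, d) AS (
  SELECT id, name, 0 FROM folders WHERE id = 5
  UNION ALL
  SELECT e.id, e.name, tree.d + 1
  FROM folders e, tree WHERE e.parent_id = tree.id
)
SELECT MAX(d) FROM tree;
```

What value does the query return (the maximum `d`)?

Base: id=5 (backup) at d 0.
Iteration 1: rows with parent_id in {5} -> root (id 6, d 1), dist (id 7, d 1).
Iteration 2: rows with parent_id in {6,7} -> docs (id 8, d 2), log (id 9, d 2), mail (id 11, d 2).
Iteration 3: rows with parent_id in {8,9,11} -> bin (id 10, d 3).
Iteration 4: no rows with parent_id in {10}; recursion stops.
d values: 0, 1, 1, 2, 2, 2, 3; the maximum is 3.

3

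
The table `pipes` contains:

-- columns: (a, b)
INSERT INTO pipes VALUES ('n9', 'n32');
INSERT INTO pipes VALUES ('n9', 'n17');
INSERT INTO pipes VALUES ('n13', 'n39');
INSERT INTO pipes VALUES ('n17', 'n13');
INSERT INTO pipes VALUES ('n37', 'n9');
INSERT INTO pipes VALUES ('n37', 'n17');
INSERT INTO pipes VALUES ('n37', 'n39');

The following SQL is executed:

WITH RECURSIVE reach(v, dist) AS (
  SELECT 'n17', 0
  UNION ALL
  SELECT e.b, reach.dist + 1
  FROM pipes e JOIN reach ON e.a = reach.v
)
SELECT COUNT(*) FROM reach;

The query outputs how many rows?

3

Base: (n17, dist=0).
Iteration 1: edges from {n17} -> (n13, dist=1).
Iteration 2: edges from {n13} -> (n39, dist=2).
Iteration 3: no outgoing edges from {n39}; recursion stops.
Total rows emitted: 3.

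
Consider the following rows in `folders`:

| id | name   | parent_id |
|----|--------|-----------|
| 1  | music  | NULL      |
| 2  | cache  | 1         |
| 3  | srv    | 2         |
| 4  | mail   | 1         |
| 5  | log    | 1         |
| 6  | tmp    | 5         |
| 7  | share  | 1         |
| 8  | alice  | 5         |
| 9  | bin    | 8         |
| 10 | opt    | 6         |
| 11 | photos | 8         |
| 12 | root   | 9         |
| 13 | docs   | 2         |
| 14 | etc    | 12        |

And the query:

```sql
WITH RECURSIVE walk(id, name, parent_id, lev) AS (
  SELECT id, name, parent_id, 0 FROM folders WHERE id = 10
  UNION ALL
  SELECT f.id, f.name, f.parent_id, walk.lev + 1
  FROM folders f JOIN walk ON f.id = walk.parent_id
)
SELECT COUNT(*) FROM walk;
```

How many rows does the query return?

Base: id=10 (opt), parent_id=6, lev 0.
Iteration 1: join on id=6 -> tmp (id 6, parent_id=5, lev 1).
Iteration 2: join on id=5 -> log (id 5, parent_id=1, lev 2).
Iteration 3: join on id=1 -> music (id 1, parent_id=NULL, lev 3).
Iteration 4: parent_id is NULL; no match; recursion stops.
Total rows emitted: 4.

4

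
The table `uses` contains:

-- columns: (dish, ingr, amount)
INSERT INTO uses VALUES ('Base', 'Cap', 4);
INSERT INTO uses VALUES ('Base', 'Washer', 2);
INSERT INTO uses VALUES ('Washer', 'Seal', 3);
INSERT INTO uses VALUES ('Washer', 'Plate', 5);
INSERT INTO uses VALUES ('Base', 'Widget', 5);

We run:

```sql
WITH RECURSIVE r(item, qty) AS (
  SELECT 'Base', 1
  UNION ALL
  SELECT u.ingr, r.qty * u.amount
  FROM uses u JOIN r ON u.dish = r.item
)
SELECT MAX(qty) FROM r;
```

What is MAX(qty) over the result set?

10

Base: (Base, qty=1).
Iteration 1: components of {Base} -> Cap = 1*4 = 4, Washer = 1*2 = 2, Widget = 1*5 = 5.
Iteration 2: components of {Cap,Washer,Widget} -> Plate = 2*5 = 10, Seal = 2*3 = 6.
Iteration 3: no further components; recursion stops.
qty values: 1, 2, 5, 4, 6, 10; the maximum is 10.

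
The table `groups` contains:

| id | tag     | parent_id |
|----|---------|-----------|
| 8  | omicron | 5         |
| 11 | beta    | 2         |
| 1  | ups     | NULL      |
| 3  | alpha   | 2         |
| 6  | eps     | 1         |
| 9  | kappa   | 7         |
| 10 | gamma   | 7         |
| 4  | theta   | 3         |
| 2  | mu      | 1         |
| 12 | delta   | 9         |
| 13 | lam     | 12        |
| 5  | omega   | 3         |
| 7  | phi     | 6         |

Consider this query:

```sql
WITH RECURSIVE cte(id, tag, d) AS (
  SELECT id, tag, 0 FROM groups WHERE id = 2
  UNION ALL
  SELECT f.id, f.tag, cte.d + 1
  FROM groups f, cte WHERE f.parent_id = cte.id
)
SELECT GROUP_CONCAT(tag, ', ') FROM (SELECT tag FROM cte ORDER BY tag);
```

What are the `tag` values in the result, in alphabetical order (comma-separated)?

Base: id=2 (mu) at d 0.
Iteration 1: rows with parent_id in {2} -> alpha (id 3, d 1), beta (id 11, d 1).
Iteration 2: rows with parent_id in {3,11} -> theta (id 4, d 2), omega (id 5, d 2).
Iteration 3: rows with parent_id in {4,5} -> omicron (id 8, d 3).
Iteration 4: no rows with parent_id in {8}; recursion stops.

alpha, beta, mu, omega, omicron, theta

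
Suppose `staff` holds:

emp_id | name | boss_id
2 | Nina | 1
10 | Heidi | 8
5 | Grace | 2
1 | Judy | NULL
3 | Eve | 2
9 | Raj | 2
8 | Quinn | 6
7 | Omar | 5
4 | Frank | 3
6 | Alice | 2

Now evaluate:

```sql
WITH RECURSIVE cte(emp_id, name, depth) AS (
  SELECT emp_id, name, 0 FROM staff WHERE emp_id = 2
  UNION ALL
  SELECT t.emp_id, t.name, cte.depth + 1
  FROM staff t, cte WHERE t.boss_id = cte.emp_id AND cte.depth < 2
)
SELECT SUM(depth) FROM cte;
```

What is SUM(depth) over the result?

10

Base: emp_id=2 (Nina) at depth 0.
Iteration 1: rows with boss_id in {2} -> Eve (id 3, depth 1), Grace (id 5, depth 1), Alice (id 6, depth 1), Raj (id 9, depth 1).
Iteration 2: rows with boss_id in {3,5,6,9} -> Frank (id 4, depth 2), Omar (id 7, depth 2), Quinn (id 8, depth 2).
Iteration 3: depth < 2 fails for all current rows; recursion stops.
SUM(depth) = 0 + 1 + 1 + 1 + 1 + 2 + 2 + 2 = 10.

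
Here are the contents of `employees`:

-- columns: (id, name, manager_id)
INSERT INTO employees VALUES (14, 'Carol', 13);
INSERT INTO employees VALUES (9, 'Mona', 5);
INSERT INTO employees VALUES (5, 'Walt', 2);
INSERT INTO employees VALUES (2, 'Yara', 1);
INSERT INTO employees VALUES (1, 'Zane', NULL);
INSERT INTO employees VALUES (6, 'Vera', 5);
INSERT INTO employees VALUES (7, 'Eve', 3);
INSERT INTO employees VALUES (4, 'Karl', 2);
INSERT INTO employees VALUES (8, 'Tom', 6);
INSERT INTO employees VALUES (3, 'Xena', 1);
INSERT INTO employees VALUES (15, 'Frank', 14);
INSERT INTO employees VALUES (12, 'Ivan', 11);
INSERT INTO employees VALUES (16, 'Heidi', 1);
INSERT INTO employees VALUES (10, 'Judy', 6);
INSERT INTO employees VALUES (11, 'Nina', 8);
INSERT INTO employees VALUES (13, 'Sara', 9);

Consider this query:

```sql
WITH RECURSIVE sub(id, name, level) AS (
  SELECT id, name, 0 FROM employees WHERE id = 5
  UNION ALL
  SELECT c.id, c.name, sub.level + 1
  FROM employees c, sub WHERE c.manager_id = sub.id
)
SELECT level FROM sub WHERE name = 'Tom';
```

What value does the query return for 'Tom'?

Base: id=5 (Walt) at level 0.
Iteration 1: rows with manager_id in {5} -> Vera (id 6, level 1), Mona (id 9, level 1).
Iteration 2: rows with manager_id in {6,9} -> Tom (id 8, level 2), Judy (id 10, level 2), Sara (id 13, level 2).
Iteration 3: rows with manager_id in {8,10,13} -> Nina (id 11, level 3), Carol (id 14, level 3).
Iteration 4: rows with manager_id in {11,14} -> Ivan (id 12, level 4), Frank (id 15, level 4).
Iteration 5: no rows with manager_id in {12,15}; recursion stops.

2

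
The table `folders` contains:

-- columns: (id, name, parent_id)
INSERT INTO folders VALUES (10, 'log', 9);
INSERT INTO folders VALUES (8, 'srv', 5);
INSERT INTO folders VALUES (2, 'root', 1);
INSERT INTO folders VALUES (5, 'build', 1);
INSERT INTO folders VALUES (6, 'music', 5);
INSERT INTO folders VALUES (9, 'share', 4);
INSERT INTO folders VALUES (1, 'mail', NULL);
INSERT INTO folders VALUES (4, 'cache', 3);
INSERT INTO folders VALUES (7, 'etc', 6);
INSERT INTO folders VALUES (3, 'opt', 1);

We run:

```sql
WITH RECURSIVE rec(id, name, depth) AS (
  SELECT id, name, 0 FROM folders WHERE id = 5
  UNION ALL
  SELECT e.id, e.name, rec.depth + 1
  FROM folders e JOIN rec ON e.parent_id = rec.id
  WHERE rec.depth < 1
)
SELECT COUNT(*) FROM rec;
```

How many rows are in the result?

Base: id=5 (build) at depth 0.
Iteration 1: rows with parent_id in {5} -> music (id 6, depth 1), srv (id 8, depth 1).
Iteration 2: depth < 1 fails for all current rows; recursion stops.
Total rows emitted: 3.

3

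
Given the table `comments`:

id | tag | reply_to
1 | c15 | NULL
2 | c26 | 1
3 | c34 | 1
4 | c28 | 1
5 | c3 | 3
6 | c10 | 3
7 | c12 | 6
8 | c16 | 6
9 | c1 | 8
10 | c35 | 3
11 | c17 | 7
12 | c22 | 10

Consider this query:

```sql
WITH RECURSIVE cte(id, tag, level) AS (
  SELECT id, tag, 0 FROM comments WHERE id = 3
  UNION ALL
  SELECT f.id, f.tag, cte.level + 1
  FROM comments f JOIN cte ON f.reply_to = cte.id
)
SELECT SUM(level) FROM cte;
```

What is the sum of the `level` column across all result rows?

15

Base: id=3 (c34) at level 0.
Iteration 1: rows with reply_to in {3} -> c3 (id 5, level 1), c10 (id 6, level 1), c35 (id 10, level 1).
Iteration 2: rows with reply_to in {5,6,10} -> c12 (id 7, level 2), c16 (id 8, level 2), c22 (id 12, level 2).
Iteration 3: rows with reply_to in {7,8,12} -> c1 (id 9, level 3), c17 (id 11, level 3).
Iteration 4: no rows with reply_to in {9,11}; recursion stops.
SUM(level) = 0 + 1 + 1 + 1 + 2 + 2 + 2 + 3 + 3 = 15.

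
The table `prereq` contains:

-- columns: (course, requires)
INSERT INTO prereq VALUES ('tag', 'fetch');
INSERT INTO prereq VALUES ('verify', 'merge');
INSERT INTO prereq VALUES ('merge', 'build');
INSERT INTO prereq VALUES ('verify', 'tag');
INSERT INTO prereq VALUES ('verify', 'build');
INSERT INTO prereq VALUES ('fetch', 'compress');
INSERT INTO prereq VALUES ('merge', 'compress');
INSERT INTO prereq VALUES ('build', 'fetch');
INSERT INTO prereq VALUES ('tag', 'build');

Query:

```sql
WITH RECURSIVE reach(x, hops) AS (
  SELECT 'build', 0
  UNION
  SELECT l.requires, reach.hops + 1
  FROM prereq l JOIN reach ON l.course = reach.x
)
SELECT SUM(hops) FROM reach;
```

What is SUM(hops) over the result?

3

Base: (build, hops=0).
Iteration 1: edges from {build} -> (fetch, hops=1).
Iteration 2: edges from {fetch} -> (compress, hops=2).
Iteration 3: no outgoing edges from {compress}; recursion stops.
SUM(hops) = 0 + 1 + 2 = 3.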